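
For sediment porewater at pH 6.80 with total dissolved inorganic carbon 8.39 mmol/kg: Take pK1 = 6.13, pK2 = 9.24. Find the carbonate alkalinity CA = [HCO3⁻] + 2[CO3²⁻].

CA = 6.94 mmol/kg

CA = [HCO3⁻] + 2[CO3²⁻] = (α₁ + 2α₂)·DIC
At pH 6.80: [H⁺]/K1 = 10^-0.67 = 0.21380, K2/[H⁺] = 10^-2.44 = 0.0036308
α₁ = 1/(1 + 0.21380 + 0.0036308) = 1/1.2174 = 0.8214; α₂ = α₁·K2/[H⁺] = 0.002982
α₁ + 2α₂ = 0.8274
CA = 0.8274 × 8.39 = 6.94 mmol/kg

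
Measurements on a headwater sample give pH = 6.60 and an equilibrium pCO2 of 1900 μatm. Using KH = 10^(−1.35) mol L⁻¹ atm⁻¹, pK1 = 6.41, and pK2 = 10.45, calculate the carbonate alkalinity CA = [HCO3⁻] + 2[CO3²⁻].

CA = 0.131 mmol/L

[CO2*] = KH · pCO2 = 10^(−1.35) × 1900×10^-6 = 8.487×10^-5 mol/L
α₀ = 1/(1 + K1/[H⁺] + K1K2/[H⁺]²) = 1/(1 + 10^+0.19 + 10^-3.66) = 0.3923
DIC = [CO2*]/α₀ = 8.487×10^-5 / 0.3923 = 0.2163 mmol/L
CA = (α₁ + 2α₂)·DIC = (0.6076 + 2×8.583×10^-5) × 0.2163 = 0.131 mmol/L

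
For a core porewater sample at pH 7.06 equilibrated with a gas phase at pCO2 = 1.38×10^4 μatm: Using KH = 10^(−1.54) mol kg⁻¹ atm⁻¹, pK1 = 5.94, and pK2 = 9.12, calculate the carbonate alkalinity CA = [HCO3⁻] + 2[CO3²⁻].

[CO2*] = KH · pCO2 = 10^(−1.54) × 1.38×10^4×10^-6 = 3.980×10^-4 mol/kg
α₀ = 1/(1 + K1/[H⁺] + K1K2/[H⁺]²) = 1/(1 + 10^+1.12 + 10^-0.94) = 0.06994
DIC = [CO2*]/α₀ = 3.980×10^-4 / 0.06994 = 5.690 mmol/kg
CA = (α₁ + 2α₂)·DIC = (0.9220 + 2×0.008031) × 5.690 = 5.34 mmol/kg

CA = 5.34 mmol/kg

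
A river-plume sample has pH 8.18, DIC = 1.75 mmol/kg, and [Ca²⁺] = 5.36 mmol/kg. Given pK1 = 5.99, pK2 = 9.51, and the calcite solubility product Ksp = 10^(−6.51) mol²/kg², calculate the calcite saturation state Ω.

Ω = 1.35

α₂ = 1 / (1 + [H⁺]/K2 + [H⁺]²/(K1K2)) = 1 / (1 + 10^+1.33 + 10^-0.86)
   = 1 / (1 + 21.380 + 0.13804) = 1/22.518 = 0.04441
[CO3²⁻] = α₂ × DIC = 0.04441 × 1.75 = 0.07772 mmol/kg
Ksp = 10^(−6.51) = 3.090×10^-7
Ω = [Ca²⁺][CO3²⁻]/Ksp = (5.36×10^-3)(7.772×10^-5) / 3.090×10^-7 = 1.35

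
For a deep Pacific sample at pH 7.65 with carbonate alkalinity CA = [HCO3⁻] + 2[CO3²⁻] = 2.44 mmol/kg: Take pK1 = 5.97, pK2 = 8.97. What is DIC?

CA = [HCO3⁻] + 2[CO3²⁻] = (α₁ + 2α₂)·DIC
At pH 7.65: [H⁺]/K1 = 10^-1.68 = 0.020893, K2/[H⁺] = 10^-1.32 = 0.047863
α₁ = 1/(1 + 0.020893 + 0.047863) = 1/1.0688 = 0.9357; α₂ = α₁·K2/[H⁺] = 0.04478
α₁ + 2α₂ = 1.0252
DIC = CA / (α₁ + 2α₂) = 2.44 / 1.0252 = 2.38 mmol/kg

DIC = 2.38 mmol/kg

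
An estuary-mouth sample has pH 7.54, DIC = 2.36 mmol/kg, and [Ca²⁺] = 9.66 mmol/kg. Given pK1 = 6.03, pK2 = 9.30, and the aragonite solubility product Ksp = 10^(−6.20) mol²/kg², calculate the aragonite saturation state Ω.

α₂ = 1 / (1 + [H⁺]/K2 + [H⁺]²/(K1K2)) = 1 / (1 + 10^+1.76 + 10^+0.25)
   = 1 / (1 + 57.544 + 1.7783) = 1/60.322 = 0.01658
[CO3²⁻] = α₂ × DIC = 0.01658 × 2.36 = 0.03912 mmol/kg
Ksp = 10^(−6.20) = 6.310×10^-7
Ω = [Ca²⁺][CO3²⁻]/Ksp = (9.66×10^-3)(3.912×10^-5) / 6.310×10^-7 = 0.599

Ω = 0.599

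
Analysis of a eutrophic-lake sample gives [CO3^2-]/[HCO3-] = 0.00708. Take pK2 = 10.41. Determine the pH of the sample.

pH = 8.26

From K2 = [H⁺][CO3^2-]/[HCO3-]:  pH = pK2 + log₁₀([CO3^2-]/[HCO3-])
log₁₀(0.00708) = -2.150
pH = 10.41 + (-2.150) = 8.26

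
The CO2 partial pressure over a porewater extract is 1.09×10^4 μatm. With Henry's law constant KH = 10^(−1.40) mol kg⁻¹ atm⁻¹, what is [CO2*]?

[CO2*] = 434 μmol/kg

KH = 10^(−1.40) = 3.981×10^-2 mol kg⁻¹ atm⁻¹
[CO2*] = KH · pCO2 = 3.981×10^-2 × 1.09×10^4×10^-6 atm = 4.34×10^-4 mol/kg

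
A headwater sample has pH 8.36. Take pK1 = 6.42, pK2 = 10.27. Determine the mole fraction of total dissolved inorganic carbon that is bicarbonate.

α₁ = 0.977

α₁ = 1 / (1 + [H⁺]/K1 + K2/[H⁺]) = 1 / (1 + 10^-1.94 + 10^-1.91)
   = 1 / (1 + 0.011482 + 0.012303) = 1/1.0238 = 0.9768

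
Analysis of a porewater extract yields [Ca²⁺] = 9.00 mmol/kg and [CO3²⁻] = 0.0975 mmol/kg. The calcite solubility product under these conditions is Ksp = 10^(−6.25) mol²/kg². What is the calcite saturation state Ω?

Ω = 1.56

Ksp = 10^(−6.25) = 5.623×10^-7
Ω = [Ca²⁺][CO3²⁻]/Ksp = (9.00×10^-3)(0.0975×10^-3) / 5.623×10^-7 = 1.56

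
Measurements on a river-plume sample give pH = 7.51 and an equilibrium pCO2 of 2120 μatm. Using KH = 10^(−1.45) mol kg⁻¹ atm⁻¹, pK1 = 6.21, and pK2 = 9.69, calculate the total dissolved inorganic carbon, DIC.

[CO2*] = KH · pCO2 = 10^(−1.45) × 2120×10^-6 = 7.522×10^-5 mol/kg
α₀ = 1/(1 + K1/[H⁺] + K1K2/[H⁺]²) = 1/(1 + 10^+1.30 + 10^-0.88) = 0.04743
DIC = [CO2*]/α₀ = 7.522×10^-5 / 0.04743 = 1.59 mmol/kg

DIC = 1.59 mmol/kg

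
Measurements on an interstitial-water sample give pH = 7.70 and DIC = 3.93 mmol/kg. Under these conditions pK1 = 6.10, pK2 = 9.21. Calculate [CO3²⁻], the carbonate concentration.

[CO3²⁻] = 0.115 mmol/kg

α₂ = 1 / (1 + [H⁺]/K2 + [H⁺]²/(K1K2)) = 1 / (1 + 10^+1.51 + 10^-0.09)
   = 1 / (1 + 32.359 + 0.81283) = 1/34.172 = 0.02926
[CO3²⁻] = α₂ × DIC = 0.02926 × 3.93 = 0.115 mmol/kg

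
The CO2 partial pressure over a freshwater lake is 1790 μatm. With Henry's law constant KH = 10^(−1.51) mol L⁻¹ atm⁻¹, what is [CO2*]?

[CO2*] = 55.3 μmol/L

KH = 10^(−1.51) = 3.090×10^-2 mol L⁻¹ atm⁻¹
[CO2*] = KH · pCO2 = 3.090×10^-2 × 1790×10^-6 atm = 5.53×10^-5 mol/L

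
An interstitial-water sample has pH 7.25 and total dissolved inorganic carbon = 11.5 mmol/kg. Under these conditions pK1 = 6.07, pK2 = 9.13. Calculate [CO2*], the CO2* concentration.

α₀ = 1 / (1 + K1/[H⁺] + K1K2/[H⁺]²) = 1 / (1 + 10^+1.18 + 10^-0.70)
   = 1 / (1 + 15.136 + 0.19953) = 1/16.335 = 0.06122
[CO2*] = α₀ × DIC = 0.06122 × 11.5 = 0.704 mmol/kg

[CO2*] = 0.704 mmol/kg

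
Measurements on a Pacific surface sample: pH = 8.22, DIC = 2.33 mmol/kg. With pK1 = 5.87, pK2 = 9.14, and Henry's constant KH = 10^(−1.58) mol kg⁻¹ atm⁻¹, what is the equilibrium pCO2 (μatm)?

pCO2 = 352 μatm

α₀ = 1 / (1 + K1/[H⁺] + K1K2/[H⁺]²) = 1 / (1 + 10^+2.35 + 10^+1.43)
   = 1 / (1 + 223.87 + 26.915) = 1/251.79 = 0.003972
[CO2*] = α₀ × DIC = 0.003972 × 2.33 = 0.009254 mmol/kg = 9.254 μmol/kg
pCO2 = [CO2*]/KH = 9.254×10^-6 / 2.630×10^-2 = 352 μatm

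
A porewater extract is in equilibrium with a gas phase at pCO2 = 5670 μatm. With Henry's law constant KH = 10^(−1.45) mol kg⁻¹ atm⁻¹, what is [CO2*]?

[CO2*] = 201 μmol/kg

KH = 10^(−1.45) = 3.548×10^-2 mol kg⁻¹ atm⁻¹
[CO2*] = KH · pCO2 = 3.548×10^-2 × 5670×10^-6 atm = 2.01×10^-4 mol/kg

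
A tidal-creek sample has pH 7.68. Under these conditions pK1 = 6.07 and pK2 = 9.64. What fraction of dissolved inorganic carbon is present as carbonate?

α₂ = 0.0106

α₂ = 1 / (1 + [H⁺]/K2 + [H⁺]²/(K1K2)) = 1 / (1 + 10^+1.96 + 10^+0.35)
   = 1 / (1 + 91.201 + 2.2387) = 1/94.440 = 0.01059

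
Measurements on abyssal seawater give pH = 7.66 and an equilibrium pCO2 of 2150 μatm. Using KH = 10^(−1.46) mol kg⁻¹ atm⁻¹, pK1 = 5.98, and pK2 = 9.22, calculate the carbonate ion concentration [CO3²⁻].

[CO2*] = KH · pCO2 = 10^(−1.46) × 2150×10^-6 = 7.455×10^-5 mol/kg
α₀ = 1/(1 + K1/[H⁺] + K1K2/[H⁺]²) = 1/(1 + 10^+1.68 + 10^+0.12) = 0.01993
DIC = [CO2*]/α₀ = 7.455×10^-5 / 0.01993 = 3.741 mmol/kg
[CO3²⁻] = α₂·DIC; α₂ = 0.02627, so [CO3²⁻] = 0.02627 × 3.741 = 0.0983 mmol/kg

[CO3²⁻] = 0.0983 mmol/kg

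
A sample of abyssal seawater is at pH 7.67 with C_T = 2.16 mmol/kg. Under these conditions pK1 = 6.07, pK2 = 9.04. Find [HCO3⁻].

α₁ = 1 / (1 + [H⁺]/K1 + K2/[H⁺]) = 1 / (1 + 10^-1.60 + 10^-1.37)
   = 1 / (1 + 0.025119 + 0.042658) = 1/1.0678 = 0.9365
[HCO3⁻] = α₁ × DIC = 0.9365 × 2.16 = 2.02 mmol/kg

[HCO3⁻] = 2.02 mmol/kg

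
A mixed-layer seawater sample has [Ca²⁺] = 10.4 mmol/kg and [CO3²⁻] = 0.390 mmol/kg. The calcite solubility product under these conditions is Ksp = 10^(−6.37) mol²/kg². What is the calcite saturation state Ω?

Ksp = 10^(−6.37) = 4.266×10^-7
Ω = [Ca²⁺][CO3²⁻]/Ksp = (10.4×10^-3)(0.390×10^-3) / 4.266×10^-7 = 9.51

Ω = 9.51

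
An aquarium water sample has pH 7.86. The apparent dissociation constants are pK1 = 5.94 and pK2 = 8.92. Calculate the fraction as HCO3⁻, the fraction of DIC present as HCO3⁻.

α₁ = 0.910

α₁ = 1 / (1 + [H⁺]/K1 + K2/[H⁺]) = 1 / (1 + 10^-1.92 + 10^-1.06)
   = 1 / (1 + 0.012023 + 0.087096) = 1/1.0991 = 0.9098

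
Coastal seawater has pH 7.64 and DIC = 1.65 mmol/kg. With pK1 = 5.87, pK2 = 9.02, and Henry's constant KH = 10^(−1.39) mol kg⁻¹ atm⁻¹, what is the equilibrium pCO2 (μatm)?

α₀ = 1 / (1 + K1/[H⁺] + K1K2/[H⁺]²) = 1 / (1 + 10^+1.77 + 10^+0.39)
   = 1 / (1 + 58.884 + 2.4547) = 1/62.339 = 0.01604
[CO2*] = α₀ × DIC = 0.01604 × 1.65 = 0.02647 mmol/kg
pCO2 = [CO2*]/KH = 2.647×10^-5 / 4.074×10^-2 = 650 μatm

pCO2 = 650 μatm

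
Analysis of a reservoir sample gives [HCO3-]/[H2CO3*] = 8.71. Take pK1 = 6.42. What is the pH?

From K1 = [H⁺][HCO3-]/[H2CO3*]:  pH = pK1 + log₁₀([HCO3-]/[H2CO3*])
log₁₀(8.71) = +0.940
pH = 6.42 + (+0.940) = 7.36

pH = 7.36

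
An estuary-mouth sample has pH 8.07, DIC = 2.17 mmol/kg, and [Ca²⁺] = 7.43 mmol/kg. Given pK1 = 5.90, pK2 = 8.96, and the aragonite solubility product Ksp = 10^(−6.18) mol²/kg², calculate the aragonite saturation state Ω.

α₂ = 1 / (1 + [H⁺]/K2 + [H⁺]²/(K1K2)) = 1 / (1 + 10^+0.89 + 10^-1.28)
   = 1 / (1 + 7.7625 + 0.052481) = 1/8.8150 = 0.1134
[CO3²⁻] = α₂ × DIC = 0.1134 × 2.17 = 0.2462 mmol/kg
Ksp = 10^(−6.18) = 6.607×10^-7
Ω = [Ca²⁺][CO3²⁻]/Ksp = (7.43×10^-3)(2.462×10^-4) / 6.607×10^-7 = 2.77

Ω = 2.77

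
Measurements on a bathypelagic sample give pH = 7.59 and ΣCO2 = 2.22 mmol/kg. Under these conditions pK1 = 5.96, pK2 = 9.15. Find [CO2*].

α₀ = 1 / (1 + K1/[H⁺] + K1K2/[H⁺]²) = 1 / (1 + 10^+1.63 + 10^+0.07)
   = 1 / (1 + 42.658 + 1.1749) = 1/44.833 = 0.02231
[CO2*] = α₀ × DIC = 0.02231 × 2.22 = 0.0495 mmol/kg

[CO2*] = 0.0495 mmol/kg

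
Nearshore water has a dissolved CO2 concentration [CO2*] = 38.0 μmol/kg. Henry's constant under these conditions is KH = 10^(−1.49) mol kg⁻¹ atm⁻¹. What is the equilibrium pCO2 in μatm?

pCO2 = 1170 μatm

KH = 10^(−1.49) = 3.236×10^-2 mol kg⁻¹ atm⁻¹
pCO2 = [CO2*]/KH = 38.0×10^-6 / 3.236×10^-2 = 1.17×10^-3 atm = 1170 μatm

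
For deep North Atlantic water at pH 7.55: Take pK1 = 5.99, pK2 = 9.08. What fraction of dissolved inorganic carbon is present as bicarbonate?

α₁ = 1 / (1 + [H⁺]/K1 + K2/[H⁺]) = 1 / (1 + 10^-1.56 + 10^-1.53)
   = 1 / (1 + 0.027542 + 0.029512) = 1/1.0571 = 0.9460

α₁ = 0.946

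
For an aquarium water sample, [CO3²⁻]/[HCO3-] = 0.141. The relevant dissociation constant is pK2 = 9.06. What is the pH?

From K2 = [H⁺][CO3²⁻]/[HCO3-]:  pH = pK2 + log₁₀([CO3²⁻]/[HCO3-])
log₁₀(0.141) = -0.851
pH = 9.06 + (-0.851) = 8.21

pH = 8.21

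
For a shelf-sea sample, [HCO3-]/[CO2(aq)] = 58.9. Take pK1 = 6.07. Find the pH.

pH = 7.84

From K1 = [H⁺][HCO3-]/[CO2(aq)]:  pH = pK1 + log₁₀([HCO3-]/[CO2(aq)])
log₁₀(58.9) = +1.770
pH = 6.07 + (+1.770) = 7.84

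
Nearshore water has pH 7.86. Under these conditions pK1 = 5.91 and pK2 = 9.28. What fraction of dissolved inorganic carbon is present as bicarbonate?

α₁ = 0.953

α₁ = 1 / (1 + [H⁺]/K1 + K2/[H⁺]) = 1 / (1 + 10^-1.95 + 10^-1.42)
   = 1 / (1 + 0.011220 + 0.038019) = 1/1.0492 = 0.9531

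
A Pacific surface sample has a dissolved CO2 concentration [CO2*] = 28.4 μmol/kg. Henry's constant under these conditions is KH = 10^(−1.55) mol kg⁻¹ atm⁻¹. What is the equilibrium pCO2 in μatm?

KH = 10^(−1.55) = 2.818×10^-2 mol kg⁻¹ atm⁻¹
pCO2 = [CO2*]/KH = 28.4×10^-6 / 2.818×10^-2 = 1.01×10^-3 atm = 1010 μatm

pCO2 = 1010 μatm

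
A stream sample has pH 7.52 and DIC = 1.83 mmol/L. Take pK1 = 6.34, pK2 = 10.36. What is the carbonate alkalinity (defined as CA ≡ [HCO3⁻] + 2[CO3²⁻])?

CA = [HCO3⁻] + 2[CO3²⁻] = (α₁ + 2α₂)·DIC
At pH 7.52: [H⁺]/K1 = 10^-1.18 = 0.066069, K2/[H⁺] = 10^-2.84 = 0.0014454
α₁ = 1/(1 + 0.066069 + 0.0014454) = 1/1.0675 = 0.9368; α₂ = α₁·K2/[H⁺] = 0.001354
α₁ + 2α₂ = 0.9395
CA = 0.9395 × 1.83 = 1.72 mmol/L

CA = 1.72 mmol/L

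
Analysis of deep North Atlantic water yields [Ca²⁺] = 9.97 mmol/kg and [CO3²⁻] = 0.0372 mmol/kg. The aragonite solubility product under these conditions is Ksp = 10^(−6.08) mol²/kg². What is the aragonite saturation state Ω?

Ksp = 10^(−6.08) = 8.318×10^-7
Ω = [Ca²⁺][CO3²⁻]/Ksp = (9.97×10^-3)(0.0372×10^-3) / 8.318×10^-7 = 0.446

Ω = 0.446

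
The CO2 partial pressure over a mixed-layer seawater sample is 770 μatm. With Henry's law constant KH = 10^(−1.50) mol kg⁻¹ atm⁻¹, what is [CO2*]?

KH = 10^(−1.50) = 3.162×10^-2 mol kg⁻¹ atm⁻¹
[CO2*] = KH · pCO2 = 3.162×10^-2 × 770×10^-6 atm = 2.43×10^-5 mol/kg

[CO2*] = 24.3 μmol/kg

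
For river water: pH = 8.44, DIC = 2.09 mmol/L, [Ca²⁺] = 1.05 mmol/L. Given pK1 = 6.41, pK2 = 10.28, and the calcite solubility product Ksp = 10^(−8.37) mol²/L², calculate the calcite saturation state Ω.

Ω = 7.26

α₂ = 1 / (1 + [H⁺]/K2 + [H⁺]²/(K1K2)) = 1 / (1 + 10^+1.84 + 10^-0.19)
   = 1 / (1 + 69.183 + 0.64565) = 1/70.829 = 0.01412
[CO3²⁻] = α₂ × DIC = 0.01412 × 2.09 = 0.02951 mmol/L
Ksp = 10^(−8.37) = 4.266×10^-9
Ω = [Ca²⁺][CO3²⁻]/Ksp = (1.05×10^-3)(2.951×10^-5) / 4.266×10^-9 = 7.26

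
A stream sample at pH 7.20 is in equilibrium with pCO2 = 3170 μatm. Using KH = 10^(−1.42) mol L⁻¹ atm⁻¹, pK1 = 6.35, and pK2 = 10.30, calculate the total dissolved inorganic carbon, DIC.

[CO2*] = KH · pCO2 = 10^(−1.42) × 3170×10^-6 = 1.205×10^-4 mol/L
α₀ = 1/(1 + K1/[H⁺] + K1K2/[H⁺]²) = 1/(1 + 10^+0.85 + 10^-2.25) = 0.1237
DIC = [CO2*]/α₀ = 1.205×10^-4 / 0.1237 = 0.974 mmol/L

DIC = 0.974 mmol/L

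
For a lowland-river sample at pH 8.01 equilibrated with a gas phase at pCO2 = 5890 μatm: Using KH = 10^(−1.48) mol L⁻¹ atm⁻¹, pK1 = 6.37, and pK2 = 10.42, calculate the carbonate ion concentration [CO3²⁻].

[CO3²⁻] = 0.0331 mmol/L

[CO2*] = KH · pCO2 = 10^(−1.48) × 5890×10^-6 = 1.950×10^-4 mol/L
α₀ = 1/(1 + K1/[H⁺] + K1K2/[H⁺]²) = 1/(1 + 10^+1.64 + 10^-0.77) = 0.02231
DIC = [CO2*]/α₀ = 1.950×10^-4 / 0.02231 = 8.742 mmol/L
[CO3²⁻] = α₂·DIC; α₂ = 0.003789, so [CO3²⁻] = 0.003789 × 8.742 = 0.0331 mmol/L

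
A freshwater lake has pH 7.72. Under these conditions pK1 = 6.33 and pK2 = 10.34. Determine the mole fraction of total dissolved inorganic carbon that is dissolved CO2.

α₀ = 0.0391

α₀ = 1 / (1 + K1/[H⁺] + K1K2/[H⁺]²) = 1 / (1 + 10^+1.39 + 10^-1.23)
   = 1 / (1 + 24.547 + 0.058884) = 1/25.606 = 0.03905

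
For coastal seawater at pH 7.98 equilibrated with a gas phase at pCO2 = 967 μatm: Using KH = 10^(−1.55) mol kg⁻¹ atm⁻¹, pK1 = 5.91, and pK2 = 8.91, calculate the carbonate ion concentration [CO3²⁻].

[CO3²⁻] = 0.376 mmol/kg

[CO2*] = KH · pCO2 = 10^(−1.55) × 967×10^-6 = 2.725×10^-5 mol/kg
α₀ = 1/(1 + K1/[H⁺] + K1K2/[H⁺]²) = 1/(1 + 10^+2.07 + 10^+1.14) = 0.007559
DIC = [CO2*]/α₀ = 2.725×10^-5 / 0.007559 = 3.605 mmol/kg
[CO3²⁻] = α₂·DIC; α₂ = 0.1043, so [CO3²⁻] = 0.1043 × 3.605 = 0.376 mmol/kg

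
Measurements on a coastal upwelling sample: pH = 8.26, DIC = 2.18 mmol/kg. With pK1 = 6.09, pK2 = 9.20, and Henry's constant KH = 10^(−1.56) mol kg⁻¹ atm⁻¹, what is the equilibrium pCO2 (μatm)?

pCO2 = 477 μatm

α₀ = 1 / (1 + K1/[H⁺] + K1K2/[H⁺]²) = 1 / (1 + 10^+2.17 + 10^+1.23)
   = 1 / (1 + 147.91 + 16.982) = 1/165.89 = 0.006028
[CO2*] = α₀ × DIC = 0.006028 × 2.18 = 0.01314 mmol/kg = 13.14 μmol/kg
pCO2 = [CO2*]/KH = 1.314×10^-5 / 2.754×10^-2 = 477 μatm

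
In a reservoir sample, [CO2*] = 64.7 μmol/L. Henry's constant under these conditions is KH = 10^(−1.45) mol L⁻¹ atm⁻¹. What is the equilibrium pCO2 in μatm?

KH = 10^(−1.45) = 3.548×10^-2 mol L⁻¹ atm⁻¹
pCO2 = [CO2*]/KH = 64.7×10^-6 / 3.548×10^-2 = 1.82×10^-3 atm = 1820 μatm

pCO2 = 1820 μatm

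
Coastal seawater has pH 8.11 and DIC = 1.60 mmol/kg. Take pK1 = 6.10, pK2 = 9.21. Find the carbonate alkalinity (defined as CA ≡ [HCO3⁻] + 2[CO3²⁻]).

CA = 1.70 mmol/kg

CA = [HCO3⁻] + 2[CO3²⁻] = (α₁ + 2α₂)·DIC
At pH 8.11: [H⁺]/K1 = 10^-2.01 = 0.0097724, K2/[H⁺] = 10^-1.10 = 0.079433
α₁ = 1/(1 + 0.0097724 + 0.079433) = 1/1.0892 = 0.9181; α₂ = α₁·K2/[H⁺] = 0.07293
α₁ + 2α₂ = 1.0640
CA = 1.0640 × 1.60 = 1.70 mmol/kg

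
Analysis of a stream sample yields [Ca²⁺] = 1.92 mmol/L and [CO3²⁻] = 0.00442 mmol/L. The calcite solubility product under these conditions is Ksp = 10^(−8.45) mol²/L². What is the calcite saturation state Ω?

Ω = 2.39

Ksp = 10^(−8.45) = 3.548×10^-9
Ω = [Ca²⁺][CO3²⁻]/Ksp = (1.92×10^-3)(0.00442×10^-3) / 3.548×10^-9 = 2.39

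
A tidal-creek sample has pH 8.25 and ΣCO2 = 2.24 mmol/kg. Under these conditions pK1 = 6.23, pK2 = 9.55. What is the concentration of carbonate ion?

[CO3²⁻] = 0.106 mmol/kg

α₂ = 1 / (1 + [H⁺]/K2 + [H⁺]²/(K1K2)) = 1 / (1 + 10^+1.30 + 10^-0.72)
   = 1 / (1 + 19.953 + 0.19055) = 1/21.143 = 0.04730
[CO3²⁻] = α₂ × DIC = 0.04730 × 2.24 = 0.106 mmol/kg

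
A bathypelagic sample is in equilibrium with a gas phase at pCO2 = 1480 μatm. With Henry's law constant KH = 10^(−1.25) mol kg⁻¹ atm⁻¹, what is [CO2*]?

KH = 10^(−1.25) = 5.623×10^-2 mol kg⁻¹ atm⁻¹
[CO2*] = KH · pCO2 = 5.623×10^-2 × 1480×10^-6 atm = 8.32×10^-5 mol/kg

[CO2*] = 83.2 μmol/kg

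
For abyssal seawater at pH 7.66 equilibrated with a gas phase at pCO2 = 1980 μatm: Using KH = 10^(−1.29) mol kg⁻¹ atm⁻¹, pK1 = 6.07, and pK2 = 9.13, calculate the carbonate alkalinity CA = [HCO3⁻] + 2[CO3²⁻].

[CO2*] = KH · pCO2 = 10^(−1.29) × 1980×10^-6 = 1.015×10^-4 mol/kg
α₀ = 1/(1 + K1/[H⁺] + K1K2/[H⁺]²) = 1/(1 + 10^+1.59 + 10^+0.12) = 0.02426
DIC = [CO2*]/α₀ = 1.015×10^-4 / 0.02426 = 4.186 mmol/kg
CA = (α₁ + 2α₂)·DIC = (0.9438 + 2×0.03198) × 4.186 = 4.22 mmol/kg

CA = 4.22 mmol/kg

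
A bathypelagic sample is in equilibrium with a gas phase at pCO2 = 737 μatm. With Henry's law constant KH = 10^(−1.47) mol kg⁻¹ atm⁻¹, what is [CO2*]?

[CO2*] = 25.0 μmol/kg

KH = 10^(−1.47) = 3.388×10^-2 mol kg⁻¹ atm⁻¹
[CO2*] = KH · pCO2 = 3.388×10^-2 × 737×10^-6 atm = 2.50×10^-5 mol/kg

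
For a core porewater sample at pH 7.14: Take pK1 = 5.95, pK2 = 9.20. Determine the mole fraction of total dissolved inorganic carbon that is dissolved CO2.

α₀ = 1 / (1 + K1/[H⁺] + K1K2/[H⁺]²) = 1 / (1 + 10^+1.19 + 10^-0.87)
   = 1 / (1 + 15.488 + 0.13490) = 1/16.623 = 0.06016

α₀ = 0.0602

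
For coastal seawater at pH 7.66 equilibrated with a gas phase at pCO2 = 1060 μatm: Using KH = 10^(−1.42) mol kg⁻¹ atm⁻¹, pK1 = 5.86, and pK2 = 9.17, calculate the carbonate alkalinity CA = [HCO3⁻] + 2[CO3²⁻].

CA = 2.70 mmol/kg

[CO2*] = KH · pCO2 = 10^(−1.42) × 1060×10^-6 = 4.030×10^-5 mol/kg
α₀ = 1/(1 + K1/[H⁺] + K1K2/[H⁺]²) = 1/(1 + 10^+1.80 + 10^+0.29) = 0.01514
DIC = [CO2*]/α₀ = 4.030×10^-5 / 0.01514 = 2.662 mmol/kg
CA = (α₁ + 2α₂)·DIC = (0.9553 + 2×0.02952) × 2.662 = 2.70 mmol/kg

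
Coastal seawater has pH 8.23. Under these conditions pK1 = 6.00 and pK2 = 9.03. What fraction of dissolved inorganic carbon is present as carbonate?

α₂ = 1 / (1 + [H⁺]/K2 + [H⁺]²/(K1K2)) = 1 / (1 + 10^+0.80 + 10^-1.43)
   = 1 / (1 + 6.3096 + 0.037154) = 1/7.3467 = 0.1361

α₂ = 0.136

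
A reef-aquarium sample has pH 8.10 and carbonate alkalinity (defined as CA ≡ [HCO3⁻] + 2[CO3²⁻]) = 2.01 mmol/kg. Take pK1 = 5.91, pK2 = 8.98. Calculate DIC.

CA = [HCO3⁻] + 2[CO3²⁻] = (α₁ + 2α₂)·DIC
At pH 8.10: [H⁺]/K1 = 10^-2.19 = 0.0064565, K2/[H⁺] = 10^-0.88 = 0.13183
α₁ = 1/(1 + 0.0064565 + 0.13183) = 1/1.1383 = 0.8785; α₂ = α₁·K2/[H⁺] = 0.1158
α₁ + 2α₂ = 1.1101
DIC = CA / (α₁ + 2α₂) = 2.01 / 1.1101 = 1.81 mmol/kg

DIC = 1.81 mmol/kg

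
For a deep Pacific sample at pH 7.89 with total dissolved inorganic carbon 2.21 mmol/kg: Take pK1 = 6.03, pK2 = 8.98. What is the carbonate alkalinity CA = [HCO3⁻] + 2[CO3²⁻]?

CA = 2.35 mmol/kg

CA = [HCO3⁻] + 2[CO3²⁻] = (α₁ + 2α₂)·DIC
At pH 7.89: [H⁺]/K1 = 10^-1.86 = 0.013804, K2/[H⁺] = 10^-1.09 = 0.081283
α₁ = 1/(1 + 0.013804 + 0.081283) = 1/1.0951 = 0.9132; α₂ = α₁·K2/[H⁺] = 0.07423
α₁ + 2α₂ = 1.0616
CA = 1.0616 × 2.21 = 2.35 mmol/kg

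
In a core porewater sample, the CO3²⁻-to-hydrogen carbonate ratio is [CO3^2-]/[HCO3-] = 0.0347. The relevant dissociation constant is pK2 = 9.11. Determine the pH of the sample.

pH = 7.65

From K2 = [H⁺][CO3^2-]/[HCO3-]:  pH = pK2 + log₁₀([CO3^2-]/[HCO3-])
log₁₀(0.0347) = -1.460
pH = 9.11 + (-1.460) = 7.65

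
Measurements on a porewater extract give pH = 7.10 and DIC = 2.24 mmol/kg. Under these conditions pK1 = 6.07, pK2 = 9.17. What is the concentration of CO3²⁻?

α₂ = 1 / (1 + [H⁺]/K2 + [H⁺]²/(K1K2)) = 1 / (1 + 10^+2.07 + 10^+1.04)
   = 1 / (1 + 117.49 + 10.965) = 1/129.45 = 0.007725
[CO3²⁻] = α₂ × DIC = 0.007725 × 2.24 = 0.0173 mmol/kg = 17.3 μmol/kg

[CO3²⁻] = 17.3 μmol/kg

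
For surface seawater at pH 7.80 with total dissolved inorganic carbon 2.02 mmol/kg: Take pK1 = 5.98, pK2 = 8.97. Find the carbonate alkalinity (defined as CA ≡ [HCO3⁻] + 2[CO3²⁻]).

CA = 2.12 mmol/kg

CA = [HCO3⁻] + 2[CO3²⁻] = (α₁ + 2α₂)·DIC
At pH 7.80: [H⁺]/K1 = 10^-1.82 = 0.015136, K2/[H⁺] = 10^-1.17 = 0.067608
α₁ = 1/(1 + 0.015136 + 0.067608) = 1/1.0827 = 0.9236; α₂ = α₁·K2/[H⁺] = 0.06244
α₁ + 2α₂ = 1.0485
CA = 1.0485 × 2.02 = 2.12 mmol/kg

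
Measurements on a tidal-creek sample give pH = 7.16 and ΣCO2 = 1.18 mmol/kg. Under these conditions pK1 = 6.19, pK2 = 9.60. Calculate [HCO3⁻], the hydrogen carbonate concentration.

[HCO3⁻] = 1.06 mmol/kg

α₁ = 1 / (1 + [H⁺]/K1 + K2/[H⁺]) = 1 / (1 + 10^-0.97 + 10^-2.44)
   = 1 / (1 + 0.10715 + 0.0036308) = 1/1.1108 = 0.9003
[HCO3⁻] = α₁ × DIC = 0.9003 × 1.18 = 1.06 mmol/kg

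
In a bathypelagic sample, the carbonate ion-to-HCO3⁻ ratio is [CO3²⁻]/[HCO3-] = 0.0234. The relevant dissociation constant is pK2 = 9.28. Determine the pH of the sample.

pH = 7.65

From K2 = [H⁺][CO3²⁻]/[HCO3-]:  pH = pK2 + log₁₀([CO3²⁻]/[HCO3-])
log₁₀(0.0234) = -1.631
pH = 9.28 + (-1.631) = 7.65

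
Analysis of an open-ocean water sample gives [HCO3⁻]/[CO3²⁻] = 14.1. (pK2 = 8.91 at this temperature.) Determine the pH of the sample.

From K2 = [H⁺][CO3²⁻]/[HCO3⁻]:  pH = pK2 − log₁₀([HCO3⁻]/[CO3²⁻])
log₁₀(14.1) = +1.149
pH = 8.91 − (+1.149) = 7.76

pH = 7.76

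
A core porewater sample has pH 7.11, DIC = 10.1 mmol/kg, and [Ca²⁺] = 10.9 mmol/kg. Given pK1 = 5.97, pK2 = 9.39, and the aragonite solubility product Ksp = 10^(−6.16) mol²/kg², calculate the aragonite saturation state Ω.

Ω = 0.775

α₂ = 1 / (1 + [H⁺]/K2 + [H⁺]²/(K1K2)) = 1 / (1 + 10^+2.28 + 10^+1.14)
   = 1 / (1 + 190.55 + 13.804) = 1/205.35 = 0.004870
[CO3²⁻] = α₂ × DIC = 0.004870 × 10.1 = 0.04918 mmol/kg
Ksp = 10^(−6.16) = 6.918×10^-7
Ω = [Ca²⁺][CO3²⁻]/Ksp = (10.9×10^-3)(4.918×10^-5) / 6.918×10^-7 = 0.775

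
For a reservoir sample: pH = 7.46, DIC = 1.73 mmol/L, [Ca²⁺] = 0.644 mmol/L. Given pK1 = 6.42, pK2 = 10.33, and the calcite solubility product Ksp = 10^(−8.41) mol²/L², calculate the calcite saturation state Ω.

α₂ = 1 / (1 + [H⁺]/K2 + [H⁺]²/(K1K2)) = 1 / (1 + 10^+2.87 + 10^+1.83)
   = 1 / (1 + 741.31 + 67.608) = 1/809.92 = 0.001235
[CO3²⁻] = α₂ × DIC = 0.001235 × 1.73 = 0.002136 mmol/L = 2.136 μmol/L
Ksp = 10^(−8.41) = 3.890×10^-9
Ω = [Ca²⁺][CO3²⁻]/Ksp = (0.644×10^-3)(2.136×10^-6) / 3.890×10^-9 = 0.354

Ω = 0.354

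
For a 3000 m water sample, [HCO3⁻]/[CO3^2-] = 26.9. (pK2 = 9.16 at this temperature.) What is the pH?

pH = 7.73

From K2 = [H⁺][CO3^2-]/[HCO3⁻]:  pH = pK2 − log₁₀([HCO3⁻]/[CO3^2-])
log₁₀(26.9) = +1.430
pH = 9.16 − (+1.430) = 7.73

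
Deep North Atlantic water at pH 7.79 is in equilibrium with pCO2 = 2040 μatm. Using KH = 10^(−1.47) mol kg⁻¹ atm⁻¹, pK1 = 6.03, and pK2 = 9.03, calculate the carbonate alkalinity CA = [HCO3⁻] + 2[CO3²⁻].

[CO2*] = KH · pCO2 = 10^(−1.47) × 2040×10^-6 = 6.912×10^-5 mol/kg
α₀ = 1/(1 + K1/[H⁺] + K1K2/[H⁺]²) = 1/(1 + 10^+1.76 + 10^+0.52) = 0.01617
DIC = [CO2*]/α₀ = 6.912×10^-5 / 0.01617 = 4.276 mmol/kg
CA = (α₁ + 2α₂)·DIC = (0.9303 + 2×0.05353) × 4.276 = 4.44 mmol/kg

CA = 4.44 mmol/kg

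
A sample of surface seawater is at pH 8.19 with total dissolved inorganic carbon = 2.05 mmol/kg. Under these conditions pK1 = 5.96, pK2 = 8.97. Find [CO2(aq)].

[CO2*] = 10.3 μmol/kg

α₀ = 1 / (1 + K1/[H⁺] + K1K2/[H⁺]²) = 1 / (1 + 10^+2.23 + 10^+1.45)
   = 1 / (1 + 169.82 + 28.184) = 1/199.01 = 0.005025
[CO2*] = α₀ × DIC = 0.005025 × 2.05 = 0.0103 mmol/kg = 10.3 μmol/kg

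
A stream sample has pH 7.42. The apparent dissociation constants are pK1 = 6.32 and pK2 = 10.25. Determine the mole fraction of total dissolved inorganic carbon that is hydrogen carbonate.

α₁ = 0.925

α₁ = 1 / (1 + [H⁺]/K1 + K2/[H⁺]) = 1 / (1 + 10^-1.10 + 10^-2.83)
   = 1 / (1 + 0.079433 + 0.0014791) = 1/1.0809 = 0.9251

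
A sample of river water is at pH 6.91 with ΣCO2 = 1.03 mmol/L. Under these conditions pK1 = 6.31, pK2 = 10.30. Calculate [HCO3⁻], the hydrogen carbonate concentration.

α₁ = 1 / (1 + [H⁺]/K1 + K2/[H⁺]) = 1 / (1 + 10^-0.60 + 10^-3.39)
   = 1 / (1 + 0.25119 + 0.00040738) = 1/1.2516 = 0.7990
[HCO3⁻] = α₁ × DIC = 0.7990 × 1.03 = 0.823 mmol/L

[HCO3⁻] = 0.823 mmol/L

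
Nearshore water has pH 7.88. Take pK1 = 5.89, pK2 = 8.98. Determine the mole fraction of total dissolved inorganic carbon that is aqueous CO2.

α₀ = 0.00939

α₀ = 1 / (1 + K1/[H⁺] + K1K2/[H⁺]²) = 1 / (1 + 10^+1.99 + 10^+0.89)
   = 1 / (1 + 97.724 + 7.7625) = 1/106.49 = 0.009391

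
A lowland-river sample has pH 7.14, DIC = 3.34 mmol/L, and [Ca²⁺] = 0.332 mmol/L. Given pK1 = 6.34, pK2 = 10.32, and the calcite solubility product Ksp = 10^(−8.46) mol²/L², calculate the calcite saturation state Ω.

Ω = 0.182

α₂ = 1 / (1 + [H⁺]/K2 + [H⁺]²/(K1K2)) = 1 / (1 + 10^+3.18 + 10^+2.38)
   = 1 / (1 + 1513.6 + 239.88) = 1/1754.4 = 0.0005700
[CO3²⁻] = α₂ × DIC = 0.0005700 × 3.34 = 0.001904 mmol/L = 1.904 μmol/L
Ksp = 10^(−8.46) = 3.467×10^-9
Ω = [Ca²⁺][CO3²⁻]/Ksp = (0.332×10^-3)(1.904×10^-6) / 3.467×10^-9 = 0.182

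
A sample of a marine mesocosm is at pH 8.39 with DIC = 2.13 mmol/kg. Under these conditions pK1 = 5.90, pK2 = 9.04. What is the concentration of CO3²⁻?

[CO3²⁻] = 0.389 mmol/kg

α₂ = 1 / (1 + [H⁺]/K2 + [H⁺]²/(K1K2)) = 1 / (1 + 10^+0.65 + 10^-1.84)
   = 1 / (1 + 4.4668 + 0.014454) = 1/5.4813 = 0.1824
[CO3²⁻] = α₂ × DIC = 0.1824 × 2.13 = 0.389 mmol/kg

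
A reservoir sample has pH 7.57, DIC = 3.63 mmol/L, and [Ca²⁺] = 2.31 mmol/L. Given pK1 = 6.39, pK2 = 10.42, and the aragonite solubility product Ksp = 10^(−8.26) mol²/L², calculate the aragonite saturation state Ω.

Ω = 2.02

α₂ = 1 / (1 + [H⁺]/K2 + [H⁺]²/(K1K2)) = 1 / (1 + 10^+2.85 + 10^+1.67)
   = 1 / (1 + 707.95 + 46.774) = 1/755.72 = 0.001323
[CO3²⁻] = α₂ × DIC = 0.001323 × 3.63 = 0.004803 mmol/L = 4.803 μmol/L
Ksp = 10^(−8.26) = 5.495×10^-9
Ω = [Ca²⁺][CO3²⁻]/Ksp = (2.31×10^-3)(4.803×10^-6) / 5.495×10^-9 = 2.02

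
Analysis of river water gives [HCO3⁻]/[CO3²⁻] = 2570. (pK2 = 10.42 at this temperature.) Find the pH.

From K2 = [H⁺][CO3²⁻]/[HCO3⁻]:  pH = pK2 − log₁₀([HCO3⁻]/[CO3²⁻])
log₁₀(2570) = +3.410
pH = 10.42 − (+3.410) = 7.01

pH = 7.01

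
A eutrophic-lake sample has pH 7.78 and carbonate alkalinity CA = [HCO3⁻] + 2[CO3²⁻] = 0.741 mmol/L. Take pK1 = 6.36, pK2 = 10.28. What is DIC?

DIC = 0.767 mmol/L

CA = [HCO3⁻] + 2[CO3²⁻] = (α₁ + 2α₂)·DIC
At pH 7.78: [H⁺]/K1 = 10^-1.42 = 0.038019, K2/[H⁺] = 10^-2.50 = 0.0031623
α₁ = 1/(1 + 0.038019 + 0.0031623) = 1/1.0412 = 0.9604; α₂ = α₁·K2/[H⁺] = 0.003037
α₁ + 2α₂ = 0.9665
DIC = CA / (α₁ + 2α₂) = 0.741 / 0.9665 = 0.767 mmol/L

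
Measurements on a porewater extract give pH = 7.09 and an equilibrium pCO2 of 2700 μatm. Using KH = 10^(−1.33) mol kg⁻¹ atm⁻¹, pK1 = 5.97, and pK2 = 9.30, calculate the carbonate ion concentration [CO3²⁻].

[CO3²⁻] = 10.3 μmol/kg

[CO2*] = KH · pCO2 = 10^(−1.33) × 2700×10^-6 = 1.263×10^-4 mol/kg
α₀ = 1/(1 + K1/[H⁺] + K1K2/[H⁺]²) = 1/(1 + 10^+1.12 + 10^-1.09) = 0.07011
DIC = [CO2*]/α₀ = 1.263×10^-4 / 0.07011 = 1.801 mmol/kg
[CO3²⁻] = α₂·DIC; α₂ = 0.005699, so [CO3²⁻] = 0.005699 × 1.801 = 0.0103 mmol/kg = 10.3 μmol/kg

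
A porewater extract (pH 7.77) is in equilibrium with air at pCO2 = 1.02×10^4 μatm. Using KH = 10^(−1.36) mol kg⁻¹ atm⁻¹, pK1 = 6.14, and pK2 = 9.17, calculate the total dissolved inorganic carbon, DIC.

[CO2*] = KH · pCO2 = 10^(−1.36) × 1.02×10^4×10^-6 = 4.452×10^-4 mol/kg
α₀ = 1/(1 + K1/[H⁺] + K1K2/[H⁺]²) = 1/(1 + 10^+1.63 + 10^+0.23) = 0.02205
DIC = [CO2*]/α₀ = 4.452×10^-4 / 0.02205 = 20.2 mmol/kg

DIC = 20.2 mmol/kg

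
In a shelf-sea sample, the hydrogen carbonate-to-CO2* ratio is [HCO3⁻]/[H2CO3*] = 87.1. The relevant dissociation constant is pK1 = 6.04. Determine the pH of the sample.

pH = 7.98

From K1 = [H⁺][HCO3⁻]/[H2CO3*]:  pH = pK1 + log₁₀([HCO3⁻]/[H2CO3*])
log₁₀(87.1) = +1.940
pH = 6.04 + (+1.940) = 7.98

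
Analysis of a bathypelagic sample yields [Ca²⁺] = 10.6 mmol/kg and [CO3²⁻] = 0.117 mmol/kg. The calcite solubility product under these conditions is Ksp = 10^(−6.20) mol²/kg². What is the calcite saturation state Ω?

Ω = 1.97

Ksp = 10^(−6.20) = 6.310×10^-7
Ω = [Ca²⁺][CO3²⁻]/Ksp = (10.6×10^-3)(0.117×10^-3) / 6.310×10^-7 = 1.97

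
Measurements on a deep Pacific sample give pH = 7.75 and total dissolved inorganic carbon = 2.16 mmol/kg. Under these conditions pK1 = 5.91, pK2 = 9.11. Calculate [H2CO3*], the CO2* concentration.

α₀ = 1 / (1 + K1/[H⁺] + K1K2/[H⁺]²) = 1 / (1 + 10^+1.84 + 10^+0.48)
   = 1 / (1 + 69.183 + 3.0200) = 1/73.203 = 0.01366
[CO2*] = α₀ × DIC = 0.01366 × 2.16 = 0.0295 mmol/kg

[CO2*] = 0.0295 mmol/kg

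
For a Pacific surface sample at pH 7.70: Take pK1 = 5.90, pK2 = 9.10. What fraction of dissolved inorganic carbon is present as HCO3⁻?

α₁ = 0.947

α₁ = 1 / (1 + [H⁺]/K1 + K2/[H⁺]) = 1 / (1 + 10^-1.80 + 10^-1.40)
   = 1 / (1 + 0.015849 + 0.039811) = 1/1.0557 = 0.9473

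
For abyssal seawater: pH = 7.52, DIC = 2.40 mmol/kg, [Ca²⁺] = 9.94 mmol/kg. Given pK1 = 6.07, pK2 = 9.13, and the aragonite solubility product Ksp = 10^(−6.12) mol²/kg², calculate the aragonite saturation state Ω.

α₂ = 1 / (1 + [H⁺]/K2 + [H⁺]²/(K1K2)) = 1 / (1 + 10^+1.61 + 10^+0.16)
   = 1 / (1 + 40.738 + 1.4454) = 1/43.183 = 0.02316
[CO3²⁻] = α₂ × DIC = 0.02316 × 2.40 = 0.05558 mmol/kg
Ksp = 10^(−6.12) = 7.586×10^-7
Ω = [Ca²⁺][CO3²⁻]/Ksp = (9.94×10^-3)(5.558×10^-5) / 7.586×10^-7 = 0.728

Ω = 0.728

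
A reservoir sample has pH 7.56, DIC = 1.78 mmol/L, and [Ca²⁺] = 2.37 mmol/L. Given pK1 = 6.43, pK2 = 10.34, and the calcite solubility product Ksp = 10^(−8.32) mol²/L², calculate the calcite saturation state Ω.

α₂ = 1 / (1 + [H⁺]/K2 + [H⁺]²/(K1K2)) = 1 / (1 + 10^+2.78 + 10^+1.65)
   = 1 / (1 + 602.56 + 44.668) = 1/648.23 = 0.001543
[CO3²⁻] = α₂ × DIC = 0.001543 × 1.78 = 0.002746 mmol/L = 2.746 μmol/L
Ksp = 10^(−8.32) = 4.786×10^-9
Ω = [Ca²⁺][CO3²⁻]/Ksp = (2.37×10^-3)(2.746×10^-6) / 4.786×10^-9 = 1.36

Ω = 1.36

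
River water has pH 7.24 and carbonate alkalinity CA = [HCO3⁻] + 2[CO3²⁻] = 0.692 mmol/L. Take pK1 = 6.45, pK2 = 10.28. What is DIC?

CA = [HCO3⁻] + 2[CO3²⁻] = (α₁ + 2α₂)·DIC
At pH 7.24: [H⁺]/K1 = 10^-0.79 = 0.16218, K2/[H⁺] = 10^-3.04 = 0.00091201
α₁ = 1/(1 + 0.16218 + 0.00091201) = 1/1.1631 = 0.8598; α₂ = α₁·K2/[H⁺] = 0.0007841
α₁ + 2α₂ = 0.8613
DIC = CA / (α₁ + 2α₂) = 0.692 / 0.8613 = 0.803 mmol/L

DIC = 0.803 mmol/L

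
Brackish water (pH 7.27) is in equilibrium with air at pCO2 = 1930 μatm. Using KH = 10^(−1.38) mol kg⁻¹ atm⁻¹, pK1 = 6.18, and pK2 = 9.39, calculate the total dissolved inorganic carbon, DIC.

DIC = 1.08 mmol/kg

[CO2*] = KH · pCO2 = 10^(−1.38) × 1930×10^-6 = 8.046×10^-5 mol/kg
α₀ = 1/(1 + K1/[H⁺] + K1K2/[H⁺]²) = 1/(1 + 10^+1.09 + 10^-1.03) = 0.07465
DIC = [CO2*]/α₀ = 8.046×10^-5 / 0.07465 = 1.08 mmol/kg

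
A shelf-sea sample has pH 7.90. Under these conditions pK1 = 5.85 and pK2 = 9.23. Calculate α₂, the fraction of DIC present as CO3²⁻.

α₂ = 0.0443

α₂ = 1 / (1 + [H⁺]/K2 + [H⁺]²/(K1K2)) = 1 / (1 + 10^+1.33 + 10^-0.72)
   = 1 / (1 + 21.380 + 0.19055) = 1/22.570 = 0.04431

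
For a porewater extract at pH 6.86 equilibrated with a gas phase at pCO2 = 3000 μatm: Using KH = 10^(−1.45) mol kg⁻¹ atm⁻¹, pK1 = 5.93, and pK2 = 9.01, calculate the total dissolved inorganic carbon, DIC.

[CO2*] = KH · pCO2 = 10^(−1.45) × 3000×10^-6 = 1.064×10^-4 mol/kg
α₀ = 1/(1 + K1/[H⁺] + K1K2/[H⁺]²) = 1/(1 + 10^+0.93 + 10^-1.22) = 0.1045
DIC = [CO2*]/α₀ = 1.064×10^-4 / 0.1045 = 1.02 mmol/kg

DIC = 1.02 mmol/kg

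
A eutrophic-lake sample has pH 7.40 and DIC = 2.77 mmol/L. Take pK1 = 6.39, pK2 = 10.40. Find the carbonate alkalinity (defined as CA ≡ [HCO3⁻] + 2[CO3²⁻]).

CA = 2.53 mmol/L

CA = [HCO3⁻] + 2[CO3²⁻] = (α₁ + 2α₂)·DIC
At pH 7.40: [H⁺]/K1 = 10^-1.01 = 0.097724, K2/[H⁺] = 10^-3.00 = 0.0010000
α₁ = 1/(1 + 0.097724 + 0.0010000) = 1/1.0987 = 0.9101; α₂ = α₁·K2/[H⁺] = 0.0009101
α₁ + 2α₂ = 0.9120
CA = 0.9120 × 2.77 = 2.53 mmol/L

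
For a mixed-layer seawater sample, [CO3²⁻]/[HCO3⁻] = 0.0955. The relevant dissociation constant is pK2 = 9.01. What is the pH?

pH = 7.99

From K2 = [H⁺][CO3²⁻]/[HCO3⁻]:  pH = pK2 + log₁₀([CO3²⁻]/[HCO3⁻])
log₁₀(0.0955) = -1.020
pH = 9.01 + (-1.020) = 7.99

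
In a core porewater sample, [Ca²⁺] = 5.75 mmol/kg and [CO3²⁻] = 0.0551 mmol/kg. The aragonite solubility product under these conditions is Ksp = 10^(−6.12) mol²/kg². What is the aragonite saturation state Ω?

Ksp = 10^(−6.12) = 7.586×10^-7
Ω = [Ca²⁺][CO3²⁻]/Ksp = (5.75×10^-3)(0.0551×10^-3) / 7.586×10^-7 = 0.418

Ω = 0.418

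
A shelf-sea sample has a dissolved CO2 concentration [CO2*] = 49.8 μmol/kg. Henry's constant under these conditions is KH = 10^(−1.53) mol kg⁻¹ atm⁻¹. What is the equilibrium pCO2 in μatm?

pCO2 = 1690 μatm

KH = 10^(−1.53) = 2.951×10^-2 mol kg⁻¹ atm⁻¹
pCO2 = [CO2*]/KH = 49.8×10^-6 / 2.951×10^-2 = 1.69×10^-3 atm = 1690 μatm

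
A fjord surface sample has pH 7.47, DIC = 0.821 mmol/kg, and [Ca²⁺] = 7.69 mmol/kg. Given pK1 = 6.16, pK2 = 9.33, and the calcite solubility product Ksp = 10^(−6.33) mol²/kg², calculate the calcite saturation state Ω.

Ω = 0.175

α₂ = 1 / (1 + [H⁺]/K2 + [H⁺]²/(K1K2)) = 1 / (1 + 10^+1.86 + 10^+0.55)
   = 1 / (1 + 72.444 + 3.5481) = 1/76.992 = 0.01299
[CO3²⁻] = α₂ × DIC = 0.01299 × 0.821 = 0.01066 mmol/kg = 10.66 μmol/kg
Ksp = 10^(−6.33) = 4.677×10^-7
Ω = [Ca²⁺][CO3²⁻]/Ksp = (7.69×10^-3)(1.066×10^-5) / 4.677×10^-7 = 0.175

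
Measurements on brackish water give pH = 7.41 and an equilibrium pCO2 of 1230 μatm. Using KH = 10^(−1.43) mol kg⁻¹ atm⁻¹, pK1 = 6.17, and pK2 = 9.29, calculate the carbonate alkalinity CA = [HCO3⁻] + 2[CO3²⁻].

[CO2*] = KH · pCO2 = 10^(−1.43) × 1230×10^-6 = 4.570×10^-5 mol/kg
α₀ = 1/(1 + K1/[H⁺] + K1K2/[H⁺]²) = 1/(1 + 10^+1.24 + 10^-0.64) = 0.05374
DIC = [CO2*]/α₀ = 4.570×10^-5 / 0.05374 = 0.8503 mmol/kg
CA = (α₁ + 2α₂)·DIC = (0.9339 + 2×0.01231) × 0.8503 = 0.815 mmol/kg

CA = 0.815 mmol/kg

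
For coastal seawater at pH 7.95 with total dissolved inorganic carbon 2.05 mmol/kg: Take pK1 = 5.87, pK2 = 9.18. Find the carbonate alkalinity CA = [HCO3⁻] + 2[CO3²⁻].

CA = 2.15 mmol/kg

CA = [HCO3⁻] + 2[CO3²⁻] = (α₁ + 2α₂)·DIC
At pH 7.95: [H⁺]/K1 = 10^-2.08 = 0.0083176, K2/[H⁺] = 10^-1.23 = 0.058884
α₁ = 1/(1 + 0.0083176 + 0.058884) = 1/1.0672 = 0.9370; α₂ = α₁·K2/[H⁺] = 0.05518
α₁ + 2α₂ = 1.0474
CA = 1.0474 × 2.05 = 2.15 mmol/kg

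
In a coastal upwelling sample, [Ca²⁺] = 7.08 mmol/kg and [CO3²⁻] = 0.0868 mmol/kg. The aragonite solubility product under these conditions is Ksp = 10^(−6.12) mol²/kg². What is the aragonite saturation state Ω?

Ω = 0.810

Ksp = 10^(−6.12) = 7.586×10^-7
Ω = [Ca²⁺][CO3²⁻]/Ksp = (7.08×10^-3)(0.0868×10^-3) / 7.586×10^-7 = 0.810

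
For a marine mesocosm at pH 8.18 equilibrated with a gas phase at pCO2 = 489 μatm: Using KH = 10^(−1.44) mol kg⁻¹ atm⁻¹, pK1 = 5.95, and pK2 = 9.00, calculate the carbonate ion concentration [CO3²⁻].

[CO3²⁻] = 0.456 mmol/kg

[CO2*] = KH · pCO2 = 10^(−1.44) × 489×10^-6 = 1.775×10^-5 mol/kg
α₀ = 1/(1 + K1/[H⁺] + K1K2/[H⁺]²) = 1/(1 + 10^+2.23 + 10^+1.41) = 0.005088
DIC = [CO2*]/α₀ = 1.775×10^-5 / 0.005088 = 3.489 mmol/kg
[CO3²⁻] = α₂·DIC; α₂ = 0.1308, so [CO3²⁻] = 0.1308 × 3.489 = 0.456 mmol/kg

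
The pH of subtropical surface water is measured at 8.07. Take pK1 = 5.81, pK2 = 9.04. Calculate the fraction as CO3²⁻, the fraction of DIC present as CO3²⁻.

α₂ = 0.0963

α₂ = 1 / (1 + [H⁺]/K2 + [H⁺]²/(K1K2)) = 1 / (1 + 10^+0.97 + 10^-1.29)
   = 1 / (1 + 9.3325 + 0.051286) = 1/10.384 = 0.09630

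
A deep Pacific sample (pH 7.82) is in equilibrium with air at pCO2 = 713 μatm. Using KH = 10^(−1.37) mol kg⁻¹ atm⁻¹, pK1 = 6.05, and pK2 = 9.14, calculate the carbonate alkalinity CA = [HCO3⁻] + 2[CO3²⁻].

CA = 1.96 mmol/kg

[CO2*] = KH · pCO2 = 10^(−1.37) × 713×10^-6 = 3.042×10^-5 mol/kg
α₀ = 1/(1 + K1/[H⁺] + K1K2/[H⁺]²) = 1/(1 + 10^+1.77 + 10^+0.45) = 0.01595
DIC = [CO2*]/α₀ = 3.042×10^-5 / 0.01595 = 1.907 mmol/kg
CA = (α₁ + 2α₂)·DIC = (0.9391 + 2×0.04495) × 1.907 = 1.96 mmol/kg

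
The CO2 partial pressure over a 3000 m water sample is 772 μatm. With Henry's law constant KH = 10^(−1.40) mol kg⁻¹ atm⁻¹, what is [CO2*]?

[CO2*] = 30.7 μmol/kg

KH = 10^(−1.40) = 3.981×10^-2 mol kg⁻¹ atm⁻¹
[CO2*] = KH · pCO2 = 3.981×10^-2 × 772×10^-6 atm = 3.07×10^-5 mol/kg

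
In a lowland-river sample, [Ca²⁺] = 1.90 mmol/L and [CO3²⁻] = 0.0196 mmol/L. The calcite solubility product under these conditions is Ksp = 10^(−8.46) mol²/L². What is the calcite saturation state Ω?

Ω = 10.7

Ksp = 10^(−8.46) = 3.467×10^-9
Ω = [Ca²⁺][CO3²⁻]/Ksp = (1.90×10^-3)(0.0196×10^-3) / 3.467×10^-9 = 10.7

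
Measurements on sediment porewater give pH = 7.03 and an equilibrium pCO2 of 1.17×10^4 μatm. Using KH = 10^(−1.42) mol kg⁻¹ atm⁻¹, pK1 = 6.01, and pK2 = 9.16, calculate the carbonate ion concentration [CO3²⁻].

[CO2*] = KH · pCO2 = 10^(−1.42) × 1.17×10^4×10^-6 = 4.448×10^-4 mol/kg
α₀ = 1/(1 + K1/[H⁺] + K1K2/[H⁺]²) = 1/(1 + 10^+1.02 + 10^-1.11) = 0.08659
DIC = [CO2*]/α₀ = 4.448×10^-4 / 0.08659 = 5.137 mmol/kg
[CO3²⁻] = α₂·DIC; α₂ = 0.006721, so [CO3²⁻] = 0.006721 × 5.137 = 0.0345 mmol/kg

[CO3²⁻] = 0.0345 mmol/kg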